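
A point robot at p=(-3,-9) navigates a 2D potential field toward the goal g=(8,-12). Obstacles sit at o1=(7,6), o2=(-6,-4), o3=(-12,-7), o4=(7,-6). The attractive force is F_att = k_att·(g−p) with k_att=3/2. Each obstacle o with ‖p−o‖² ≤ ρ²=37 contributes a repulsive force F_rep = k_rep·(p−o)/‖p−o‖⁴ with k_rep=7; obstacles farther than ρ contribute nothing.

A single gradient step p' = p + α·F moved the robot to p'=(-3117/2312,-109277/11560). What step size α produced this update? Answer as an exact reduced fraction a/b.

F_att = 3/2·(g−p) = 3/2·(11,-3) = (16.5000,-4.5000)
o1: d²=325 > ρ²=37 → inactive
o2: d²=34 ≤ ρ²=37; F_rep = 7·(3,-5)/34² = (0.0182,-0.0303)
o3: d²=85 > ρ²=37 → inactive
o4: d²=109 > ρ²=37 → inactive
F = F_att + ΣF_rep = (16.5182,-4.5303)
Δp = p'−p = (1.6518,-0.4530); α = Δx/Fx = (3819/2312) / (19095/1156) = 1/10
check: Δy/Fy = (-5237/11560) / (-5237/1156) = 1/10 ✓

α = 1/10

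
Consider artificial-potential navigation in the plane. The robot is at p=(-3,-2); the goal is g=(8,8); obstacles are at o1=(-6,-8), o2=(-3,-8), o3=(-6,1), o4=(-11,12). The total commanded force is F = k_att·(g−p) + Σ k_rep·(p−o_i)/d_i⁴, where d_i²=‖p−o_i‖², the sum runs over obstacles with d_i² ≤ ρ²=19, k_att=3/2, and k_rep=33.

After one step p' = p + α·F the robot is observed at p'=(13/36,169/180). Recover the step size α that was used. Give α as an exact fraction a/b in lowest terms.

F_att = 3/2·(g−p) = 3/2·(11,10) = (16.5000,15.0000)
o1: d²=45 > ρ²=19 → inactive
o2: d²=36 > ρ²=19 → inactive
o3: d²=18 ≤ ρ²=19; F_rep = 33·(3,-3)/18² = (0.3056,-0.3056)
o4: d²=260 > ρ²=19 → inactive
F = F_att + ΣF_rep = (16.8056,14.6944)
Δp = p'−p = (3.3611,2.9389); α = Δx/Fx = (121/36) / (605/36) = 1/5
check: Δy/Fy = (529/180) / (529/36) = 1/5 ✓

α = 1/5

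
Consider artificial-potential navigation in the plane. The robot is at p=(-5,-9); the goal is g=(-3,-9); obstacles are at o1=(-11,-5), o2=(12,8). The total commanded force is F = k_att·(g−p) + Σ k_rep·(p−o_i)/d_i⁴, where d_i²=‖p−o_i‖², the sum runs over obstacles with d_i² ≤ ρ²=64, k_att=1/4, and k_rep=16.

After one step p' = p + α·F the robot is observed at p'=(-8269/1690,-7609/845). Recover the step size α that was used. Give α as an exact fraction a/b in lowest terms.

α = 1/5

F_att = 1/4·(g−p) = 1/4·(2,0) = (0.5000,0.0000)
o1: d²=52 ≤ ρ²=64; F_rep = 16·(6,-4)/52² = (0.0355,-0.0237)
o2: d²=578 > ρ²=64 → inactive
F = F_att + ΣF_rep = (0.5355,-0.0237)
Δp = p'−p = (0.1071,-0.0047); α = Δx/Fx = (181/1690) / (181/338) = 1/5
check: Δy/Fy = (-4/845) / (-4/169) = 1/5 ✓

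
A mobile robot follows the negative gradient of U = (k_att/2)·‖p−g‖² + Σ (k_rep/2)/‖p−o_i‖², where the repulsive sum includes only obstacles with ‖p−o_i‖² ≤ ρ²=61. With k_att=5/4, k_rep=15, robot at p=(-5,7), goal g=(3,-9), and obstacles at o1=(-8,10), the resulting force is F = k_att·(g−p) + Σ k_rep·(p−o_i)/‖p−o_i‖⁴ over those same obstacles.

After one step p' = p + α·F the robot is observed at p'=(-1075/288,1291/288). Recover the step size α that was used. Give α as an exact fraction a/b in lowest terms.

α = 1/8

F_att = 5/4·(g−p) = 5/4·(8,-16) = (10.0000,-20.0000)
o1: d²=18 ≤ ρ²=61; F_rep = 15·(3,-3)/18² = (0.1389,-0.1389)
F = F_att + ΣF_rep = (10.1389,-20.1389)
Δp = p'−p = (1.2674,-2.5174); α = Δx/Fx = (365/288) / (365/36) = 1/8
check: Δy/Fy = (-725/288) / (-725/36) = 1/8 ✓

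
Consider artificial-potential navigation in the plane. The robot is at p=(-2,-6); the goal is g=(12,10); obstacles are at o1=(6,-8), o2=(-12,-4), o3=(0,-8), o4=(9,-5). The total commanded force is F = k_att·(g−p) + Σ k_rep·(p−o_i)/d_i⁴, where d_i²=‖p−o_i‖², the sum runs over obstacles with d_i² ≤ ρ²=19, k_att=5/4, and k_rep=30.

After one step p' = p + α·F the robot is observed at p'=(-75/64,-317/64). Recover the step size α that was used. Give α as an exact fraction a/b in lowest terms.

F_att = 5/4·(g−p) = 5/4·(14,16) = (17.5000,20.0000)
o1: d²=68 > ρ²=19 → inactive
o2: d²=104 > ρ²=19 → inactive
o3: d²=8 ≤ ρ²=19; F_rep = 30·(-2,2)/8² = (-0.9375,0.9375)
o4: d²=122 > ρ²=19 → inactive
F = F_att + ΣF_rep = (16.5625,20.9375)
Δp = p'−p = (0.8281,1.0469); α = Δx/Fx = (53/64) / (265/16) = 1/20
check: Δy/Fy = (67/64) / (335/16) = 1/20 ✓

α = 1/20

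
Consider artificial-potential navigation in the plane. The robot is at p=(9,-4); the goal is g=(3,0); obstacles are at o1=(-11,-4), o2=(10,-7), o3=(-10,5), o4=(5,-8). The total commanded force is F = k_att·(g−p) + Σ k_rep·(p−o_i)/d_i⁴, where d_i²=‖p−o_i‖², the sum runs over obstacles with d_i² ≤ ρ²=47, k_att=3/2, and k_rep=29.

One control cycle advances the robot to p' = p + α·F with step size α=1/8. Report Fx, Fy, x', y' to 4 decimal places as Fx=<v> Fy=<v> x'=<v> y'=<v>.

Fx=-9.1767 Fy=6.9833 x'=7.8529 y'=-3.1271

F_att = 3/2·(g−p) = 3/2·(-6,4) = (-9.0000,6.0000)
o1: d²=400 > ρ²=47 → inactive
o2: d²=10 ≤ ρ²=47; F_rep = 29·(-1,3)/10² = (-0.2900,0.8700)
o3: d²=442 > ρ²=47 → inactive
o4: d²=32 ≤ ρ²=47; F_rep = 29·(4,4)/32² = (0.1133,0.1133)
F = F_att + ΣF_rep = (-9.1767,6.9833)
p' = p + 1/8·F = (7.8529,-3.1271)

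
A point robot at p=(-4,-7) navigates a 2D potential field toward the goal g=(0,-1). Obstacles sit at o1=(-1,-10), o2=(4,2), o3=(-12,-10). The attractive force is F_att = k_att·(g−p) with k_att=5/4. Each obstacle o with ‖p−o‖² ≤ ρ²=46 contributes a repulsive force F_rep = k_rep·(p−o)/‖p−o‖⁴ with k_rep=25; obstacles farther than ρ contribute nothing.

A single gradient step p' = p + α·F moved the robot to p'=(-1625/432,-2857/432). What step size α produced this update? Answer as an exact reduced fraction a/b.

F_att = 5/4·(g−p) = 5/4·(4,6) = (5.0000,7.5000)
o1: d²=18 ≤ ρ²=46; F_rep = 25·(-3,3)/18² = (-0.2315,0.2315)
o2: d²=145 > ρ²=46 → inactive
o3: d²=73 > ρ²=46 → inactive
F = F_att + ΣF_rep = (4.7685,7.7315)
Δp = p'−p = (0.2384,0.3866); α = Δx/Fx = (103/432) / (515/108) = 1/20
check: Δy/Fy = (167/432) / (835/108) = 1/20 ✓

α = 1/20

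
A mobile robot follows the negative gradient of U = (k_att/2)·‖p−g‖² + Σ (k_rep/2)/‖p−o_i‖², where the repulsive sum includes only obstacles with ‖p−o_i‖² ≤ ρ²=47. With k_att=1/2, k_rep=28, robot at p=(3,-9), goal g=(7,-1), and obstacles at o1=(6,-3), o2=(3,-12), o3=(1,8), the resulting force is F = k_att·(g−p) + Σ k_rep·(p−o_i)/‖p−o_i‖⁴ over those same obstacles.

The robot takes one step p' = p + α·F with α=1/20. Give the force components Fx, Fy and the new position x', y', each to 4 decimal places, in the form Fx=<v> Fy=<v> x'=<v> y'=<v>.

F_att = 1/2·(g−p) = 1/2·(4,8) = (2.0000,4.0000)
o1: d²=45 ≤ ρ²=47; F_rep = 28·(-3,-6)/45² = (-0.0415,-0.0830)
o2: d²=9 ≤ ρ²=47; F_rep = 28·(0,3)/9² = (0.0000,1.0370)
o3: d²=293 > ρ²=47 → inactive
F = F_att + ΣF_rep = (1.9585,4.9541)
p' = p + 1/20·F = (3.0979,-8.7523)

Fx=1.9585 Fy=4.9541 x'=3.0979 y'=-8.7523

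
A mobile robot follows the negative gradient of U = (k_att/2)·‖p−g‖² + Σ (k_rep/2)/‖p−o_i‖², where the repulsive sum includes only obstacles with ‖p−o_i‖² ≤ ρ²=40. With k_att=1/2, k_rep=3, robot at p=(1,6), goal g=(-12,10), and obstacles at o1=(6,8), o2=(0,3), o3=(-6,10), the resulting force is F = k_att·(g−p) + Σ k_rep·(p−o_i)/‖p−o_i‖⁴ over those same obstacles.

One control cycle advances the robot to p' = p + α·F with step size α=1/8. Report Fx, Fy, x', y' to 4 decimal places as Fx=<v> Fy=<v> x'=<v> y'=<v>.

F_att = 1/2·(g−p) = 1/2·(-13,4) = (-6.5000,2.0000)
o1: d²=29 ≤ ρ²=40; F_rep = 3·(-5,-2)/29² = (-0.0178,-0.0071)
o2: d²=10 ≤ ρ²=40; F_rep = 3·(1,3)/10² = (0.0300,0.0900)
o3: d²=65 > ρ²=40 → inactive
F = F_att + ΣF_rep = (-6.4878,2.0829)
p' = p + 1/8·F = (0.1890,6.2604)

Fx=-6.4878 Fy=2.0829 x'=0.1890 y'=6.2604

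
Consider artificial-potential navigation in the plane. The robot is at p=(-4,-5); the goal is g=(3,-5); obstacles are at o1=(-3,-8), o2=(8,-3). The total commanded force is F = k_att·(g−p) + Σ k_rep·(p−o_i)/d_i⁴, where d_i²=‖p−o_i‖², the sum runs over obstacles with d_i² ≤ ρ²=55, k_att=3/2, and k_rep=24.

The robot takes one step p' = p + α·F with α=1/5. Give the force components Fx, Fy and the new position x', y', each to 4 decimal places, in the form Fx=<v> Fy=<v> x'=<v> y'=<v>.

Fx=10.2600 Fy=0.7200 x'=-1.9480 y'=-4.8560

F_att = 3/2·(g−p) = 3/2·(7,0) = (10.5000,0.0000)
o1: d²=10 ≤ ρ²=55; F_rep = 24·(-1,3)/10² = (-0.2400,0.7200)
o2: d²=148 > ρ²=55 → inactive
F = F_att + ΣF_rep = (10.2600,0.7200)
p' = p + 1/5·F = (-1.9480,-4.8560)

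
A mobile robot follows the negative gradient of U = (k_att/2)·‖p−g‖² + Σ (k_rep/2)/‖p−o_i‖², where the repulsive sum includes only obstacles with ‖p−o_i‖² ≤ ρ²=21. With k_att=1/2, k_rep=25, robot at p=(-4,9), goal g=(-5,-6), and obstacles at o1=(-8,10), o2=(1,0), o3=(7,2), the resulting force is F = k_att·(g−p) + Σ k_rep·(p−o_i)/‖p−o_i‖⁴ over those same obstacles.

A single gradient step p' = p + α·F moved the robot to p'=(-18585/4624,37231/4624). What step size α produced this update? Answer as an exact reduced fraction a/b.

α = 1/8

F_att = 1/2·(g−p) = 1/2·(-1,-15) = (-0.5000,-7.5000)
o1: d²=17 ≤ ρ²=21; F_rep = 25·(4,-1)/17² = (0.3460,-0.0865)
o2: d²=106 > ρ²=21 → inactive
o3: d²=170 > ρ²=21 → inactive
F = F_att + ΣF_rep = (-0.1540,-7.5865)
Δp = p'−p = (-0.0192,-0.9483); α = Δx/Fx = (-89/4624) / (-89/578) = 1/8
check: Δy/Fy = (-4385/4624) / (-4385/578) = 1/8 ✓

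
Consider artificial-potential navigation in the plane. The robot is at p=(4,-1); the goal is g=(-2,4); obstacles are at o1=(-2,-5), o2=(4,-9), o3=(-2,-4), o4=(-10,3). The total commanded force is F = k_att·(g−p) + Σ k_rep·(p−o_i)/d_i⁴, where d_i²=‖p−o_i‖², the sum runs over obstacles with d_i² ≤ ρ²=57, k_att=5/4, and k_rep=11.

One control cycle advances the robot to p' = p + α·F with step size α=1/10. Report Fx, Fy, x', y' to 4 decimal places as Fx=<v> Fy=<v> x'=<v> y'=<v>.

F_att = 5/4·(g−p) = 5/4·(-6,5) = (-7.5000,6.2500)
o1: d²=52 ≤ ρ²=57; F_rep = 11·(6,4)/52² = (0.0244,0.0163)
o2: d²=64 > ρ²=57 → inactive
o3: d²=45 ≤ ρ²=57; F_rep = 11·(6,3)/45² = (0.0326,0.0163)
o4: d²=212 > ρ²=57 → inactive
F = F_att + ΣF_rep = (-7.4430,6.2826)
p' = p + 1/10·F = (3.2557,-0.3717)

Fx=-7.4430 Fy=6.2826 x'=3.2557 y'=-0.3717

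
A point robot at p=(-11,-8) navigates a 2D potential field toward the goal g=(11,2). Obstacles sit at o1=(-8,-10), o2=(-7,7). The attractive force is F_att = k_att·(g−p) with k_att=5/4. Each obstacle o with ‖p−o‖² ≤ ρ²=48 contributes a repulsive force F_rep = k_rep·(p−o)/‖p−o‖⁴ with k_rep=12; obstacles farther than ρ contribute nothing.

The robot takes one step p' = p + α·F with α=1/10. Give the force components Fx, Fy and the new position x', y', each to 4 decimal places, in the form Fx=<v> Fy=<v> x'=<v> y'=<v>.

F_att = 5/4·(g−p) = 5/4·(22,10) = (27.5000,12.5000)
o1: d²=13 ≤ ρ²=48; F_rep = 12·(-3,2)/13² = (-0.2130,0.1420)
o2: d²=241 > ρ²=48 → inactive
F = F_att + ΣF_rep = (27.2870,12.6420)
p' = p + 1/10·F = (-8.2713,-6.7358)

Fx=27.2870 Fy=12.6420 x'=-8.2713 y'=-6.7358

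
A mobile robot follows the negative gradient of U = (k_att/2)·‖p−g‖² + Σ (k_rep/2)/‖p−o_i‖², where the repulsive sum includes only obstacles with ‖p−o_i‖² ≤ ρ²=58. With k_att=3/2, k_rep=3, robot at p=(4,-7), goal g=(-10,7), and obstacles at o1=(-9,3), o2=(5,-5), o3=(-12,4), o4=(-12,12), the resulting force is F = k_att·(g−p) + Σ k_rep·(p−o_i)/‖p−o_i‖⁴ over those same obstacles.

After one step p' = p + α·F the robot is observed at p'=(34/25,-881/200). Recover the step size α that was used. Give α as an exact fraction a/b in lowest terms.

α = 1/8

F_att = 3/2·(g−p) = 3/2·(-14,14) = (-21.0000,21.0000)
o1: d²=269 > ρ²=58 → inactive
o2: d²=5 ≤ ρ²=58; F_rep = 3·(-1,-2)/5² = (-0.1200,-0.2400)
o3: d²=377 > ρ²=58 → inactive
o4: d²=617 > ρ²=58 → inactive
F = F_att + ΣF_rep = (-21.1200,20.7600)
Δp = p'−p = (-2.6400,2.5950); α = Δx/Fx = (-66/25) / (-528/25) = 1/8
check: Δy/Fy = (519/200) / (519/25) = 1/8 ✓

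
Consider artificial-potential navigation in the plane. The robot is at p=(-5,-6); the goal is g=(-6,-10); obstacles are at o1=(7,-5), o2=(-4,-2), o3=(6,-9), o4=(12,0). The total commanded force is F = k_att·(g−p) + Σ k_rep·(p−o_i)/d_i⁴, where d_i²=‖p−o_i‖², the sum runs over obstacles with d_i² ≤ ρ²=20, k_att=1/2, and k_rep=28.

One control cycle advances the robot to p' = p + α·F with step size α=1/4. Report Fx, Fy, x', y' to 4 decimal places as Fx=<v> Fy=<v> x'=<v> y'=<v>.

Fx=-0.5969 Fy=-2.3875 x'=-5.1492 y'=-6.5969

F_att = 1/2·(g−p) = 1/2·(-1,-4) = (-0.5000,-2.0000)
o1: d²=145 > ρ²=20 → inactive
o2: d²=17 ≤ ρ²=20; F_rep = 28·(-1,-4)/17² = (-0.0969,-0.3875)
o3: d²=130 > ρ²=20 → inactive
o4: d²=325 > ρ²=20 → inactive
F = F_att + ΣF_rep = (-0.5969,-2.3875)
p' = p + 1/4·F = (-5.1492,-6.5969)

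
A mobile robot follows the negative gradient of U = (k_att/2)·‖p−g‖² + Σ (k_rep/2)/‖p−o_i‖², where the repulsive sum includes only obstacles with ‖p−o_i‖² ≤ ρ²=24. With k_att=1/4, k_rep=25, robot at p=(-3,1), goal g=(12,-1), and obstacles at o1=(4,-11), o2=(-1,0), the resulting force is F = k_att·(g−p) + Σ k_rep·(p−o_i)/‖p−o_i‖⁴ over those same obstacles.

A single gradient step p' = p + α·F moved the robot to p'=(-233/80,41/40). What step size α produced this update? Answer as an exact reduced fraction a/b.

F_att = 1/4·(g−p) = 1/4·(15,-2) = (3.7500,-0.5000)
o1: d²=193 > ρ²=24 → inactive
o2: d²=5 ≤ ρ²=24; F_rep = 25·(-2,1)/5² = (-2.0000,1.0000)
F = F_att + ΣF_rep = (1.7500,0.5000)
Δp = p'−p = (0.0875,0.0250); α = Δx/Fx = (7/80) / (7/4) = 1/20
check: Δy/Fy = (1/40) / (1/2) = 1/20 ✓

α = 1/20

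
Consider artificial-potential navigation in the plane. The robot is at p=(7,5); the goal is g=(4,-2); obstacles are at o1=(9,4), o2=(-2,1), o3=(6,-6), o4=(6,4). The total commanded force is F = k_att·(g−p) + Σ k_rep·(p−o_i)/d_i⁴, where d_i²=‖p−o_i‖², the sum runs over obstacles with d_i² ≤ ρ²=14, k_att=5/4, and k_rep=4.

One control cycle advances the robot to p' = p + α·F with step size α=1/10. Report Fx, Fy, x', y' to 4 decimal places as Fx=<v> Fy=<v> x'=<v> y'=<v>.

F_att = 5/4·(g−p) = 5/4·(-3,-7) = (-3.7500,-8.7500)
o1: d²=5 ≤ ρ²=14; F_rep = 4·(-2,1)/5² = (-0.3200,0.1600)
o2: d²=97 > ρ²=14 → inactive
o3: d²=122 > ρ²=14 → inactive
o4: d²=2 ≤ ρ²=14; F_rep = 4·(1,1)/2² = (1.0000,1.0000)
F = F_att + ΣF_rep = (-3.0700,-7.5900)
p' = p + 1/10·F = (6.6930,4.2410)

Fx=-3.0700 Fy=-7.5900 x'=6.6930 y'=4.2410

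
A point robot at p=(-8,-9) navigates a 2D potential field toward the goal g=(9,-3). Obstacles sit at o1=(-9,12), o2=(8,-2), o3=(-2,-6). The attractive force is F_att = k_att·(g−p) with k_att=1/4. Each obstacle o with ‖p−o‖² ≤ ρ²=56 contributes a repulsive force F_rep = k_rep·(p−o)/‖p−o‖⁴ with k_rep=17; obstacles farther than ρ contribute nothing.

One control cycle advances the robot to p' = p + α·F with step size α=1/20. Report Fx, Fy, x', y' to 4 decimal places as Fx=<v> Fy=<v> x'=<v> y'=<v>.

Fx=4.1996 Fy=1.4748 x'=-7.7900 y'=-8.9263

F_att = 1/4·(g−p) = 1/4·(17,6) = (4.2500,1.5000)
o1: d²=442 > ρ²=56 → inactive
o2: d²=305 > ρ²=56 → inactive
o3: d²=45 ≤ ρ²=56; F_rep = 17·(-6,-3)/45² = (-0.0504,-0.0252)
F = F_att + ΣF_rep = (4.1996,1.4748)
p' = p + 1/20·F = (-7.7900,-8.9263)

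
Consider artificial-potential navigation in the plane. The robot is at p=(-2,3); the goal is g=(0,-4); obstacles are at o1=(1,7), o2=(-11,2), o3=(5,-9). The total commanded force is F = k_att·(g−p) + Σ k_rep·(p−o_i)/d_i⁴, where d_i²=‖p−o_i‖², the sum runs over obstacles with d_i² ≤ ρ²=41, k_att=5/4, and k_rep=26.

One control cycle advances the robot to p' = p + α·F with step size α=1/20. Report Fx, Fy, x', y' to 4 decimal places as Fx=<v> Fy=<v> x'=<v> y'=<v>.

Fx=2.3752 Fy=-8.9164 x'=-1.8812 y'=2.5542

F_att = 5/4·(g−p) = 5/4·(2,-7) = (2.5000,-8.7500)
o1: d²=25 ≤ ρ²=41; F_rep = 26·(-3,-4)/25² = (-0.1248,-0.1664)
o2: d²=82 > ρ²=41 → inactive
o3: d²=193 > ρ²=41 → inactive
F = F_att + ΣF_rep = (2.3752,-8.9164)
p' = p + 1/20·F = (-1.8812,2.5542)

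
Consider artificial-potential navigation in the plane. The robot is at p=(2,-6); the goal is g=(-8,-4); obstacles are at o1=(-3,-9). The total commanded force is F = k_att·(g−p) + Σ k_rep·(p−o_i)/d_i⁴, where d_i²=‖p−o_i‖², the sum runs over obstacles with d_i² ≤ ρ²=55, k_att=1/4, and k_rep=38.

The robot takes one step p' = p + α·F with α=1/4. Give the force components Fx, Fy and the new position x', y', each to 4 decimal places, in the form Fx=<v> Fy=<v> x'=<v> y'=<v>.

Fx=-2.3356 Fy=0.5986 x'=1.4161 y'=-5.8503

F_att = 1/4·(g−p) = 1/4·(-10,2) = (-2.5000,0.5000)
o1: d²=34 ≤ ρ²=55; F_rep = 38·(5,3)/34² = (0.1644,0.0986)
F = F_att + ΣF_rep = (-2.3356,0.5986)
p' = p + 1/4·F = (1.4161,-5.8503)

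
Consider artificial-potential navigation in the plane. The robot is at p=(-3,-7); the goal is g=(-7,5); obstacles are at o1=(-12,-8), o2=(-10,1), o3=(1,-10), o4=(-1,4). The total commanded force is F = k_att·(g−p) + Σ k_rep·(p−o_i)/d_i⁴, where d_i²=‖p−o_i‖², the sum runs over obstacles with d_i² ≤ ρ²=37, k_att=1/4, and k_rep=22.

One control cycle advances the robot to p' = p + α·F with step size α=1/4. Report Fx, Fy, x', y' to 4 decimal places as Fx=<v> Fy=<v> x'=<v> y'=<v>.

Fx=-1.1408 Fy=3.1056 x'=-3.2852 y'=-6.2236

F_att = 1/4·(g−p) = 1/4·(-4,12) = (-1.0000,3.0000)
o1: d²=82 > ρ²=37 → inactive
o2: d²=113 > ρ²=37 → inactive
o3: d²=25 ≤ ρ²=37; F_rep = 22·(-4,3)/25² = (-0.1408,0.1056)
o4: d²=125 > ρ²=37 → inactive
F = F_att + ΣF_rep = (-1.1408,3.1056)
p' = p + 1/4·F = (-3.2852,-6.2236)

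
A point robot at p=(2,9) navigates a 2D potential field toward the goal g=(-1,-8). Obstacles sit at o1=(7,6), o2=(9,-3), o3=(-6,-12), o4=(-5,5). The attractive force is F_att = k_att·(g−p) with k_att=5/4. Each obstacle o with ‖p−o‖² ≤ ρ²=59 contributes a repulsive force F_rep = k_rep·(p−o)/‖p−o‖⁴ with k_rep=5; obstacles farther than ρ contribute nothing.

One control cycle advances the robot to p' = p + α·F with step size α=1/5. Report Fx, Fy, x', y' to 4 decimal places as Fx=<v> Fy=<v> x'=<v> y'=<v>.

Fx=-3.7716 Fy=-21.2370 x'=1.2457 y'=4.7526

F_att = 5/4·(g−p) = 5/4·(-3,-17) = (-3.7500,-21.2500)
o1: d²=34 ≤ ρ²=59; F_rep = 5·(-5,3)/34² = (-0.0216,0.0130)
o2: d²=193 > ρ²=59 → inactive
o3: d²=505 > ρ²=59 → inactive
o4: d²=65 > ρ²=59 → inactive
F = F_att + ΣF_rep = (-3.7716,-21.2370)
p' = p + 1/5·F = (1.2457,4.7526)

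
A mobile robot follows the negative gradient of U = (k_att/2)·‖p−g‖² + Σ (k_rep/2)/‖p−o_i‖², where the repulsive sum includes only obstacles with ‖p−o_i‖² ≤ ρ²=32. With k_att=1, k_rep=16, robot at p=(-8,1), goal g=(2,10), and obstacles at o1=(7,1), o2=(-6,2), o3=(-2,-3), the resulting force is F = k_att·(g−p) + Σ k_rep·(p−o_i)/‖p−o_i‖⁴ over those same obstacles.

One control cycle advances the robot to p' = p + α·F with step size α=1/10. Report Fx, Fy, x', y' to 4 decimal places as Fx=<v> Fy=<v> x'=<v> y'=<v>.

F_att = 1·(g−p) = 1·(10,9) = (10.0000,9.0000)
o1: d²=225 > ρ²=32 → inactive
o2: d²=5 ≤ ρ²=32; F_rep = 16·(-2,-1)/5² = (-1.2800,-0.6400)
o3: d²=52 > ρ²=32 → inactive
F = F_att + ΣF_rep = (8.7200,8.3600)
p' = p + 1/10·F = (-7.1280,1.8360)

Fx=8.7200 Fy=8.3600 x'=-7.1280 y'=1.8360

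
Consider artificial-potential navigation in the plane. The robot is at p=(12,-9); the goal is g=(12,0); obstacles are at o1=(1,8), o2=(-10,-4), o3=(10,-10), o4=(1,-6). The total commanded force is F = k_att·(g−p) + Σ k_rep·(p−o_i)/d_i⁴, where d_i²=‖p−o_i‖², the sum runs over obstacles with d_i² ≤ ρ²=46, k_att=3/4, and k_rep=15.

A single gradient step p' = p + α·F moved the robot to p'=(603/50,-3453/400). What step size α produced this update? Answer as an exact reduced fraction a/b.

α = 1/20

F_att = 3/4·(g−p) = 3/4·(0,9) = (0.0000,6.7500)
o1: d²=410 > ρ²=46 → inactive
o2: d²=509 > ρ²=46 → inactive
o3: d²=5 ≤ ρ²=46; F_rep = 15·(2,1)/5² = (1.2000,0.6000)
o4: d²=130 > ρ²=46 → inactive
F = F_att + ΣF_rep = (1.2000,7.3500)
Δp = p'−p = (0.0600,0.3675); α = Δx/Fx = (3/50) / (6/5) = 1/20
check: Δy/Fy = (147/400) / (147/20) = 1/20 ✓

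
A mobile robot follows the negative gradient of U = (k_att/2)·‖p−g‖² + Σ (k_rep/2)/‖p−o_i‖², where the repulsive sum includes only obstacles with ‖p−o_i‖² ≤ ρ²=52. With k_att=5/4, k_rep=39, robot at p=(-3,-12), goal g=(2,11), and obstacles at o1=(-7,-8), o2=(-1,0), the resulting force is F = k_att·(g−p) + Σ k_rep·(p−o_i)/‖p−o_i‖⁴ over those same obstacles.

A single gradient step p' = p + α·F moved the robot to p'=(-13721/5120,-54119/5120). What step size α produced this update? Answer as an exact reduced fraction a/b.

α = 1/20

F_att = 5/4·(g−p) = 5/4·(5,23) = (6.2500,28.7500)
o1: d²=32 ≤ ρ²=52; F_rep = 39·(4,-4)/32² = (0.1523,-0.1523)
o2: d²=148 > ρ²=52 → inactive
F = F_att + ΣF_rep = (6.4023,28.5977)
Δp = p'−p = (0.3201,1.4299); α = Δx/Fx = (1639/5120) / (1639/256) = 1/20
check: Δy/Fy = (7321/5120) / (7321/256) = 1/20 ✓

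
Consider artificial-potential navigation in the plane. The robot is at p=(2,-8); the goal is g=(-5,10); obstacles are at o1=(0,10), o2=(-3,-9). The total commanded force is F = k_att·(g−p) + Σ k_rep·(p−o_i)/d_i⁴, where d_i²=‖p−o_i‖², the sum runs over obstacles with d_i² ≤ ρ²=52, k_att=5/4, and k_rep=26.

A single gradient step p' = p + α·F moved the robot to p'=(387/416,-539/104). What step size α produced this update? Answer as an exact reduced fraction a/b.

α = 1/8

F_att = 5/4·(g−p) = 5/4·(-7,18) = (-8.7500,22.5000)
o1: d²=328 > ρ²=52 → inactive
o2: d²=26 ≤ ρ²=52; F_rep = 26·(5,1)/26² = (0.1923,0.0385)
F = F_att + ΣF_rep = (-8.5577,22.5385)
Δp = p'−p = (-1.0697,2.8173); α = Δx/Fx = (-445/416) / (-445/52) = 1/8
check: Δy/Fy = (293/104) / (293/13) = 1/8 ✓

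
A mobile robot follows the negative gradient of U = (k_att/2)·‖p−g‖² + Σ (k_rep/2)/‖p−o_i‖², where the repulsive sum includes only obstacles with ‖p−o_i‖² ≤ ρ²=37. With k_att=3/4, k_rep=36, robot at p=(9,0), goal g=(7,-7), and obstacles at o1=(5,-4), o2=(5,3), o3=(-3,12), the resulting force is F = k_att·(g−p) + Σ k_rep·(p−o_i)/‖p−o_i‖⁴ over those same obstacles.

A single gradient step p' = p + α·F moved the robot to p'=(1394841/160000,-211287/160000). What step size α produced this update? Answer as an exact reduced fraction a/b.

F_att = 3/4·(g−p) = 3/4·(-2,-7) = (-1.5000,-5.2500)
o1: d²=32 ≤ ρ²=37; F_rep = 36·(4,4)/32² = (0.1406,0.1406)
o2: d²=25 ≤ ρ²=37; F_rep = 36·(4,-3)/25² = (0.2304,-0.1728)
o3: d²=288 > ρ²=37 → inactive
F = F_att + ΣF_rep = (-1.1290,-5.2822)
Δp = p'−p = (-0.2822,-1.3205); α = Δx/Fx = (-45159/160000) / (-45159/40000) = 1/4
check: Δy/Fy = (-211287/160000) / (-211287/40000) = 1/4 ✓

α = 1/4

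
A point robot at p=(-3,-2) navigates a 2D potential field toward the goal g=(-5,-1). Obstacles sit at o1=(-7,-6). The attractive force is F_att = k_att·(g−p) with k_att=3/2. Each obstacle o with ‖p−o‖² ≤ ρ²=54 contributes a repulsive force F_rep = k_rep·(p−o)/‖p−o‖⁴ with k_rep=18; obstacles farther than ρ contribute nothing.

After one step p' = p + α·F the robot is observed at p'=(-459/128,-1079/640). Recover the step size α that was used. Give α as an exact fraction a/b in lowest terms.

F_att = 3/2·(g−p) = 3/2·(-2,1) = (-3.0000,1.5000)
o1: d²=32 ≤ ρ²=54; F_rep = 18·(4,4)/32² = (0.0703,0.0703)
F = F_att + ΣF_rep = (-2.9297,1.5703)
Δp = p'−p = (-0.5859,0.3141); α = Δx/Fx = (-75/128) / (-375/128) = 1/5
check: Δy/Fy = (201/640) / (201/128) = 1/5 ✓

α = 1/5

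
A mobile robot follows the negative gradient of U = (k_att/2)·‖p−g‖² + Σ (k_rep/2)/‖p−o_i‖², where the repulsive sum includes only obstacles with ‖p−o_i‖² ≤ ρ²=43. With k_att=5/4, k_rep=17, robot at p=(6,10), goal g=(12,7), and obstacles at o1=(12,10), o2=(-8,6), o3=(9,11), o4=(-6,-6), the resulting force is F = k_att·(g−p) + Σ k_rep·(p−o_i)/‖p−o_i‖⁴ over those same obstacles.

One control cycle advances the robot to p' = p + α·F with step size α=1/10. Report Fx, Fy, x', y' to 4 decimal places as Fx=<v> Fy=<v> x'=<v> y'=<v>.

Fx=6.9113 Fy=-3.9200 x'=6.6911 y'=9.6080

F_att = 5/4·(g−p) = 5/4·(6,-3) = (7.5000,-3.7500)
o1: d²=36 ≤ ρ²=43; F_rep = 17·(-6,0)/36² = (-0.0787,0.0000)
o2: d²=212 > ρ²=43 → inactive
o3: d²=10 ≤ ρ²=43; F_rep = 17·(-3,-1)/10² = (-0.5100,-0.1700)
o4: d²=400 > ρ²=43 → inactive
F = F_att + ΣF_rep = (6.9113,-3.9200)
p' = p + 1/10·F = (6.6911,9.6080)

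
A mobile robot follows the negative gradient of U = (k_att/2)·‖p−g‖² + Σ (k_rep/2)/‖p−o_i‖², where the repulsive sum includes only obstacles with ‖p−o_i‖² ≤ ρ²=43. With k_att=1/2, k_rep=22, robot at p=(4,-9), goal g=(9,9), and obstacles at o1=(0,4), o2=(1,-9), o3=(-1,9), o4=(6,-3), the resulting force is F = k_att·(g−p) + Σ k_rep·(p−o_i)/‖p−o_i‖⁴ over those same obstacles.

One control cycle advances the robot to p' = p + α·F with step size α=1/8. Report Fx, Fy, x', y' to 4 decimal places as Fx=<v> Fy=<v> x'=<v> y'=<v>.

Fx=3.2873 Fy=8.9175 x'=4.4109 y'=-7.8853

F_att = 1/2·(g−p) = 1/2·(5,18) = (2.5000,9.0000)
o1: d²=185 > ρ²=43 → inactive
o2: d²=9 ≤ ρ²=43; F_rep = 22·(3,0)/9² = (0.8148,0.0000)
o3: d²=349 > ρ²=43 → inactive
o4: d²=40 ≤ ρ²=43; F_rep = 22·(-2,-6)/40² = (-0.0275,-0.0825)
F = F_att + ΣF_rep = (3.2873,8.9175)
p' = p + 1/8·F = (4.4109,-7.8853)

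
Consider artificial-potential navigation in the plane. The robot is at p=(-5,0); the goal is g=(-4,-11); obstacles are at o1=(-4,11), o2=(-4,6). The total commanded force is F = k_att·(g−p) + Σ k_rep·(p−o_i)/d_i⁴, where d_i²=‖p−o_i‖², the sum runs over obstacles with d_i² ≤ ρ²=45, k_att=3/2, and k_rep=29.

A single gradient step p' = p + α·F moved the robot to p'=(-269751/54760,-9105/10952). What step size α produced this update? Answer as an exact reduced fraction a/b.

α = 1/20

F_att = 3/2·(g−p) = 3/2·(1,-11) = (1.5000,-16.5000)
o1: d²=122 > ρ²=45 → inactive
o2: d²=37 ≤ ρ²=45; F_rep = 29·(-1,-6)/37² = (-0.0212,-0.1271)
F = F_att + ΣF_rep = (1.4788,-16.6271)
Δp = p'−p = (0.0739,-0.8314); α = Δx/Fx = (4049/54760) / (4049/2738) = 1/20
check: Δy/Fy = (-9105/10952) / (-45525/2738) = 1/20 ✓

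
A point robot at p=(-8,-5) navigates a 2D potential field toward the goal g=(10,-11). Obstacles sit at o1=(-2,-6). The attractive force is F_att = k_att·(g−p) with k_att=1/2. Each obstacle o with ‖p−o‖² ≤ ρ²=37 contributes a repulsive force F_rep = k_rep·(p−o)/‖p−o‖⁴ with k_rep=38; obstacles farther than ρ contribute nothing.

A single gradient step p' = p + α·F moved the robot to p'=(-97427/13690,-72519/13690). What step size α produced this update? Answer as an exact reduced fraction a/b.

α = 1/10

F_att = 1/2·(g−p) = 1/2·(18,-6) = (9.0000,-3.0000)
o1: d²=37 ≤ ρ²=37; F_rep = 38·(-6,1)/37² = (-0.1665,0.0278)
F = F_att + ΣF_rep = (8.8335,-2.9722)
Δp = p'−p = (0.8833,-0.2972); α = Δx/Fx = (12093/13690) / (12093/1369) = 1/10
check: Δy/Fy = (-4069/13690) / (-4069/1369) = 1/10 ✓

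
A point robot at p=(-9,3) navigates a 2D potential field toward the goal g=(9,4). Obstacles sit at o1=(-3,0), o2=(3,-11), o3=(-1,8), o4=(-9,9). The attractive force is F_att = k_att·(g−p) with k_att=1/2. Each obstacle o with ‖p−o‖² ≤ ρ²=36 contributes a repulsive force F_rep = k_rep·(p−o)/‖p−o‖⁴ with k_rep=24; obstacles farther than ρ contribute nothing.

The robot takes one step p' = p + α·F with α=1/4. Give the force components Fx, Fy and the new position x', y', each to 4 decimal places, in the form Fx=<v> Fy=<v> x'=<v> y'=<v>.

Fx=9.0000 Fy=0.3889 x'=-6.7500 y'=3.0972

F_att = 1/2·(g−p) = 1/2·(18,1) = (9.0000,0.5000)
o1: d²=45 > ρ²=36 → inactive
o2: d²=340 > ρ²=36 → inactive
o3: d²=89 > ρ²=36 → inactive
o4: d²=36 ≤ ρ²=36; F_rep = 24·(0,-6)/36² = (0.0000,-0.1111)
F = F_att + ΣF_rep = (9.0000,0.3889)
p' = p + 1/4·F = (-6.7500,3.0972)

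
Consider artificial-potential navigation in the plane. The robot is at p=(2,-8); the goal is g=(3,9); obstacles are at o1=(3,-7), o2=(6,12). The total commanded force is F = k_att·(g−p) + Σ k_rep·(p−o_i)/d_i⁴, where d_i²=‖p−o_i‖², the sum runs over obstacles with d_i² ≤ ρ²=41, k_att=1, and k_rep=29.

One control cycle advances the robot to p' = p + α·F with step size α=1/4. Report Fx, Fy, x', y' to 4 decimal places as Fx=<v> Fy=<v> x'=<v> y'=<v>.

Fx=-6.2500 Fy=9.7500 x'=0.4375 y'=-5.5625

F_att = 1·(g−p) = 1·(1,17) = (1.0000,17.0000)
o1: d²=2 ≤ ρ²=41; F_rep = 29·(-1,-1)/2² = (-7.2500,-7.2500)
o2: d²=416 > ρ²=41 → inactive
F = F_att + ΣF_rep = (-6.2500,9.7500)
p' = p + 1/4·F = (0.4375,-5.5625)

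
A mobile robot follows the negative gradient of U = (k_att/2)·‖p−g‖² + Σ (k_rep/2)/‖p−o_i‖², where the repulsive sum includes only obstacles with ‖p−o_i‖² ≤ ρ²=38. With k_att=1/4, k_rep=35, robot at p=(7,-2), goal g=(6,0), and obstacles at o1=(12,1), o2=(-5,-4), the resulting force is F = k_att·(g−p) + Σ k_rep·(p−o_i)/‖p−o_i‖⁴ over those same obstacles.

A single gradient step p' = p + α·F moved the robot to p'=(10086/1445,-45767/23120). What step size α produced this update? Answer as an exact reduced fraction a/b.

F_att = 1/4·(g−p) = 1/4·(-1,2) = (-0.2500,0.5000)
o1: d²=34 ≤ ρ²=38; F_rep = 35·(-5,-3)/34² = (-0.1514,-0.0908)
o2: d²=148 > ρ²=38 → inactive
F = F_att + ΣF_rep = (-0.4014,0.4092)
Δp = p'−p = (-0.0201,0.0205); α = Δx/Fx = (-29/1445) / (-116/289) = 1/20
check: Δy/Fy = (473/23120) / (473/1156) = 1/20 ✓

α = 1/20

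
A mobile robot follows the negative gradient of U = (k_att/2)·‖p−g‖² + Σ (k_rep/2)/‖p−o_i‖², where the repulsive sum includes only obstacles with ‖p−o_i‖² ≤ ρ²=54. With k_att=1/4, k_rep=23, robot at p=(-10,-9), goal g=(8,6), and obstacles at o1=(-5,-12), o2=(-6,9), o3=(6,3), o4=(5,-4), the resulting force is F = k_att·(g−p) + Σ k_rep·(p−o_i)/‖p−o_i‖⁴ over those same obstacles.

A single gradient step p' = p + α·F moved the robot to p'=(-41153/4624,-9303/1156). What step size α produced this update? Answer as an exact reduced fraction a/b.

F_att = 1/4·(g−p) = 1/4·(18,15) = (4.5000,3.7500)
o1: d²=34 ≤ ρ²=54; F_rep = 23·(-5,3)/34² = (-0.0995,0.0597)
o2: d²=340 > ρ²=54 → inactive
o3: d²=400 > ρ²=54 → inactive
o4: d²=250 > ρ²=54 → inactive
F = F_att + ΣF_rep = (4.4005,3.8097)
Δp = p'−p = (1.1001,0.9524); α = Δx/Fx = (5087/4624) / (5087/1156) = 1/4
check: Δy/Fy = (1101/1156) / (1101/289) = 1/4 ✓

α = 1/4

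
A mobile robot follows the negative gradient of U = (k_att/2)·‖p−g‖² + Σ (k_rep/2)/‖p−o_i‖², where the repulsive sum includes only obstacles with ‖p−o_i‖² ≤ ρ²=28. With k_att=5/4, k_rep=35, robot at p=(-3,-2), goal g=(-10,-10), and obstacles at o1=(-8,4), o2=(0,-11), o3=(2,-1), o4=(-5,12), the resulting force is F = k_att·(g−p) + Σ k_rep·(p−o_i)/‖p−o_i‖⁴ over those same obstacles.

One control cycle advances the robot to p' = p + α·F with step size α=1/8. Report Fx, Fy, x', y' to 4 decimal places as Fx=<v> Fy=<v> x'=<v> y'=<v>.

F_att = 5/4·(g−p) = 5/4·(-7,-8) = (-8.7500,-10.0000)
o1: d²=61 > ρ²=28 → inactive
o2: d²=90 > ρ²=28 → inactive
o3: d²=26 ≤ ρ²=28; F_rep = 35·(-5,-1)/26² = (-0.2589,-0.0518)
o4: d²=200 > ρ²=28 → inactive
F = F_att + ΣF_rep = (-9.0089,-10.0518)
p' = p + 1/8·F = (-4.1261,-3.2565)

Fx=-9.0089 Fy=-10.0518 x'=-4.1261 y'=-3.2565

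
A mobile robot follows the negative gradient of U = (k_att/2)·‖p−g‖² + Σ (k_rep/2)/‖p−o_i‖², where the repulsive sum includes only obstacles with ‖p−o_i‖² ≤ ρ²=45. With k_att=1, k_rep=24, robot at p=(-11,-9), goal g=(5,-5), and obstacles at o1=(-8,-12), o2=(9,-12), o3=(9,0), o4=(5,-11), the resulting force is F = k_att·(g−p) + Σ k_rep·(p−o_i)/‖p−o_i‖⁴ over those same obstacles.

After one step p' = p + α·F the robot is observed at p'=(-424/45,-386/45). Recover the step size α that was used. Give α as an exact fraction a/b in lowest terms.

α = 1/10

F_att = 1·(g−p) = 1·(16,4) = (16.0000,4.0000)
o1: d²=18 ≤ ρ²=45; F_rep = 24·(-3,3)/18² = (-0.2222,0.2222)
o2: d²=409 > ρ²=45 → inactive
o3: d²=481 > ρ²=45 → inactive
o4: d²=260 > ρ²=45 → inactive
F = F_att + ΣF_rep = (15.7778,4.2222)
Δp = p'−p = (1.5778,0.4222); α = Δx/Fx = (71/45) / (142/9) = 1/10
check: Δy/Fy = (19/45) / (38/9) = 1/10 ✓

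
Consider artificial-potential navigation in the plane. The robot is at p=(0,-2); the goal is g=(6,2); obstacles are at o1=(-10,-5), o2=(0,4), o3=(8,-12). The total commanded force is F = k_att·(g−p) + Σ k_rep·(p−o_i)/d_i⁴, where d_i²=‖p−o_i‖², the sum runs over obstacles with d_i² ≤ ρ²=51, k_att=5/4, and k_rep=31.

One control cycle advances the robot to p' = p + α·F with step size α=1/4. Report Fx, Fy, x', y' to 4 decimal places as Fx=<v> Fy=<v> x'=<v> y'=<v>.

Fx=7.5000 Fy=4.8565 x'=1.8750 y'=-0.7859

F_att = 5/4·(g−p) = 5/4·(6,4) = (7.5000,5.0000)
o1: d²=109 > ρ²=51 → inactive
o2: d²=36 ≤ ρ²=51; F_rep = 31·(0,-6)/36² = (0.0000,-0.1435)
o3: d²=164 > ρ²=51 → inactive
F = F_att + ΣF_rep = (7.5000,4.8565)
p' = p + 1/4·F = (1.8750,-0.7859)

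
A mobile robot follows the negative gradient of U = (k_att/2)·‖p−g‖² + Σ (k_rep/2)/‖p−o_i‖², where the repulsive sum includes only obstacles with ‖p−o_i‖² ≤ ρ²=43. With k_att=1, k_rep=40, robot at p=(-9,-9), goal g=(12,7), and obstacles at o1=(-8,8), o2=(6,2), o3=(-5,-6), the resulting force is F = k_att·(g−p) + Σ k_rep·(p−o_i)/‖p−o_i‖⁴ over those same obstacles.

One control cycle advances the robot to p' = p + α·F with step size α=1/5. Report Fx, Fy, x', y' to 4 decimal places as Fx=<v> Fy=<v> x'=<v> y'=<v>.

Fx=20.7440 Fy=15.8080 x'=-4.8512 y'=-5.8384

F_att = 1·(g−p) = 1·(21,16) = (21.0000,16.0000)
o1: d²=290 > ρ²=43 → inactive
o2: d²=346 > ρ²=43 → inactive
o3: d²=25 ≤ ρ²=43; F_rep = 40·(-4,-3)/25² = (-0.2560,-0.1920)
F = F_att + ΣF_rep = (20.7440,15.8080)
p' = p + 1/5·F = (-4.8512,-5.8384)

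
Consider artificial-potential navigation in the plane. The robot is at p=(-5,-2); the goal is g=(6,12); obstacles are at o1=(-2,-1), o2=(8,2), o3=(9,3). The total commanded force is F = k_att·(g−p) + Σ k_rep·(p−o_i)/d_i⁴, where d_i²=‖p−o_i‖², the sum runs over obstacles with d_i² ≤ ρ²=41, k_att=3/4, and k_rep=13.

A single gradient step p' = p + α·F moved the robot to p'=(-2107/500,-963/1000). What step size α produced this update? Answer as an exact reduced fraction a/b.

α = 1/10

F_att = 3/4·(g−p) = 3/4·(11,14) = (8.2500,10.5000)
o1: d²=10 ≤ ρ²=41; F_rep = 13·(-3,-1)/10² = (-0.3900,-0.1300)
o2: d²=185 > ρ²=41 → inactive
o3: d²=221 > ρ²=41 → inactive
F = F_att + ΣF_rep = (7.8600,10.3700)
Δp = p'−p = (0.7860,1.0370); α = Δx/Fx = (393/500) / (393/50) = 1/10
check: Δy/Fy = (1037/1000) / (1037/100) = 1/10 ✓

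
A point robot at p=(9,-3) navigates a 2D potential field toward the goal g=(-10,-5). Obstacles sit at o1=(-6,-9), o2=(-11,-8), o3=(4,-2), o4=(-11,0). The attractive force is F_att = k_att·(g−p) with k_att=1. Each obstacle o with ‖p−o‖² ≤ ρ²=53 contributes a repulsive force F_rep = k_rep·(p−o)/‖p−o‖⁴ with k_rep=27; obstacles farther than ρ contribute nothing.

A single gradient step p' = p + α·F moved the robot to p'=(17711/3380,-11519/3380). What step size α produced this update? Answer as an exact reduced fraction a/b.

α = 1/5

F_att = 1·(g−p) = 1·(-19,-2) = (-19.0000,-2.0000)
o1: d²=261 > ρ²=53 → inactive
o2: d²=425 > ρ²=53 → inactive
o3: d²=26 ≤ ρ²=53; F_rep = 27·(5,-1)/26² = (0.1997,-0.0399)
o4: d²=409 > ρ²=53 → inactive
F = F_att + ΣF_rep = (-18.8003,-2.0399)
Δp = p'−p = (-3.7601,-0.4080); α = Δx/Fx = (-12709/3380) / (-12709/676) = 1/5
check: Δy/Fy = (-1379/3380) / (-1379/676) = 1/5 ✓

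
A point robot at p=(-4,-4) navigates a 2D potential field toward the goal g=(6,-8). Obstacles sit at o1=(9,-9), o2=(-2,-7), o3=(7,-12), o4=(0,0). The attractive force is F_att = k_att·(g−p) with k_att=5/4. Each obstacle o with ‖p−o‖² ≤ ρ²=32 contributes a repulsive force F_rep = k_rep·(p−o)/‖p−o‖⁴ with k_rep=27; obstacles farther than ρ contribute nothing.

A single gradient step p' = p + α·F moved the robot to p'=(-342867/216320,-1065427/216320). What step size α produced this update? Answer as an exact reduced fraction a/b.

F_att = 5/4·(g−p) = 5/4·(10,-4) = (12.5000,-5.0000)
o1: d²=194 > ρ²=32 → inactive
o2: d²=13 ≤ ρ²=32; F_rep = 27·(-2,3)/13² = (-0.3195,0.4793)
o3: d²=185 > ρ²=32 → inactive
o4: d²=32 ≤ ρ²=32; F_rep = 27·(-4,-4)/32² = (-0.1055,-0.1055)
F = F_att + ΣF_rep = (12.0750,-4.6262)
Δp = p'−p = (2.4150,-0.9252); α = Δx/Fx = (522413/216320) / (522413/43264) = 1/5
check: Δy/Fy = (-200147/216320) / (-200147/43264) = 1/5 ✓

α = 1/5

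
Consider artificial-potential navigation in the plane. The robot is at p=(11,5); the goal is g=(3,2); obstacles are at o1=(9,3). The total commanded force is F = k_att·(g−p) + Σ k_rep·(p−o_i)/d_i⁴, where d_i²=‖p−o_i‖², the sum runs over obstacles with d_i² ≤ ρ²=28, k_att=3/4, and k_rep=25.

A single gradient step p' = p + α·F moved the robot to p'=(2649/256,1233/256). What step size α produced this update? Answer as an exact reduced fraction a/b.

α = 1/8

F_att = 3/4·(g−p) = 3/4·(-8,-3) = (-6.0000,-2.2500)
o1: d²=8 ≤ ρ²=28; F_rep = 25·(2,2)/8² = (0.7812,0.7812)
F = F_att + ΣF_rep = (-5.2188,-1.4688)
Δp = p'−p = (-0.6523,-0.1836); α = Δx/Fx = (-167/256) / (-167/32) = 1/8
check: Δy/Fy = (-47/256) / (-47/32) = 1/8 ✓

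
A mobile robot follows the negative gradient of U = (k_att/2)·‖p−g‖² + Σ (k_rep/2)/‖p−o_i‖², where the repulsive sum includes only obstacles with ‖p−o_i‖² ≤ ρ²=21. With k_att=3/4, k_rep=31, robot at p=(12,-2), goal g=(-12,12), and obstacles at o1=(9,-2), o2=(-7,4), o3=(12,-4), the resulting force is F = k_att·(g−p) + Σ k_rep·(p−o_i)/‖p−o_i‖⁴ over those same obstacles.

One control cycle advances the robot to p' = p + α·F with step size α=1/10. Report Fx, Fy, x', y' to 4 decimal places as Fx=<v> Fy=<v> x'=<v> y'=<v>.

Fx=-16.8519 Fy=14.3750 x'=10.3148 y'=-0.5625

F_att = 3/4·(g−p) = 3/4·(-24,14) = (-18.0000,10.5000)
o1: d²=9 ≤ ρ²=21; F_rep = 31·(3,0)/9² = (1.1481,0.0000)
o2: d²=397 > ρ²=21 → inactive
o3: d²=4 ≤ ρ²=21; F_rep = 31·(0,2)/4² = (0.0000,3.8750)
F = F_att + ΣF_rep = (-16.8519,14.3750)
p' = p + 1/10·F = (10.3148,-0.5625)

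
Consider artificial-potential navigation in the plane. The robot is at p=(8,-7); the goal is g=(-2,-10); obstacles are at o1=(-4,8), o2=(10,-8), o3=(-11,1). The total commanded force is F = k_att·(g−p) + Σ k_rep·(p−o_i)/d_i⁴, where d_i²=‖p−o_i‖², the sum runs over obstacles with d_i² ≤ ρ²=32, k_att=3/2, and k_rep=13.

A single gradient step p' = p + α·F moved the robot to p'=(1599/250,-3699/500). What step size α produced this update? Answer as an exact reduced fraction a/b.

F_att = 3/2·(g−p) = 3/2·(-10,-3) = (-15.0000,-4.5000)
o1: d²=369 > ρ²=32 → inactive
o2: d²=5 ≤ ρ²=32; F_rep = 13·(-2,1)/5² = (-1.0400,0.5200)
o3: d²=425 > ρ²=32 → inactive
F = F_att + ΣF_rep = (-16.0400,-3.9800)
Δp = p'−p = (-1.6040,-0.3980); α = Δx/Fx = (-401/250) / (-401/25) = 1/10
check: Δy/Fy = (-199/500) / (-199/50) = 1/10 ✓

α = 1/10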